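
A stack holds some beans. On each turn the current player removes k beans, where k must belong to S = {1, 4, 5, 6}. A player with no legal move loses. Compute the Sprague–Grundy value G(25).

G(0) = 0
G(1) = mex{0} = 1
G(2) = mex{1} = 0
G(3) = mex{0} = 1
G(4) = mex{1,0} = 2
G(5) = mex{2,1,0} = 3
G(6) = mex{3,0,1,0} = 2
G(7) = mex{2,1,0,1} = 3
G(8) = mex{3,2,1,0} = 4
G(9) = mex{4,3,2,1} = 0
G(10) = mex{0,2,3,2} = 1
G(11) = mex{1,3,2,3} = 0
G(12) = mex{0,4,3,2} = 1
G(13) = mex{1,0,4,3} = 2
G(14) = mex{2,1,0,4} = 3
G(15) = mex{3,0,1,0} = 2
G(16) = mex{2,1,0,1} = 3
G(17) = mex{3,2,1,0} = 4
G(18) = mex{4,3,2,1} = 0
G(19) = mex{0,2,3,2} = 1
G(20) = mex{1,3,2,3} = 0
G(21) = mex{0,4,3,2} = 1
G(22) = mex{1,0,4,3} = 2
G(23) = mex{2,1,0,4} = 3
G(24) = mex{3,0,1,0} = 2
G(25) = mex{2,1,0,1} = 3

3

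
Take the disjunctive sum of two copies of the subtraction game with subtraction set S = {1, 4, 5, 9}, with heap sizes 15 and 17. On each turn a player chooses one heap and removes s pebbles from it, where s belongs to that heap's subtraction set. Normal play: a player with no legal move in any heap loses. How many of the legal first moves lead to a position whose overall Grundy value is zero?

All heaps use S = {1, 4, 5, 9}:
n :  0  1  2  3  4  5  6  7  8  9 10 11 12 13 14 15 16 17
G :  0  1  0  1  2  3  2  3  0  1  0  1  2  3  2  3  0  1
Heap A: G(15) = 3.
Heap B: G(17) = 1.
Combined Grundy value = 3 ⊕ 1 = 2.
A winning move leaves total XOR = 0, i.e. changes one component's Grundy value g to g ⊕ X where X is the current total.
Heap A: need g' = 3⊕2 = 1. Options: 15−1→G=2, 15−4→G=1, 15−5→G=0, 15−9→G=2. Hits: 1.
Heap B: need g' = 1⊕2 = 3. Options: 17−1→G=0, 17−4→G=3, 17−5→G=2, 17−9→G=0. Hits: 1.

2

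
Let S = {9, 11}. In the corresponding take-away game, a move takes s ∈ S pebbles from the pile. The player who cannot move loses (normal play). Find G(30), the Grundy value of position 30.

n :  0  1  2  3  4  5  6  7  8  9 10 11 12 13 14 15 16 17 18 19 20 21 22 23 24 25 26 27 28 29 30
G :  0  0  0  0  0  0  0  0  0  1  1  1  1  1  1  1  1  1  2  2  0  0  0  0  0  0  0  0  0  1  1

1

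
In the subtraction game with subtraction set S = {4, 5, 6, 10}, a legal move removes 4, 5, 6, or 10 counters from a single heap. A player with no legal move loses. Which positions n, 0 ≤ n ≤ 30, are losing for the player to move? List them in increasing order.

G(0) = 0
G(1) = mex{} = 0
G(2) = mex{} = 0
G(3) = mex{} = 0
G(4) = mex{0} = 1
G(5) = mex{0,0} = 1
G(6) = mex{0,0,0} = 1
G(7) = mex{0,0,0} = 1
G(8) = mex{1,0,0} = 2
G(9) = mex{1,1,0} = 2
G(10) = mex{1,1,1,0} = 2
G(11) = mex{1,1,1,0} = 2
G(12) = mex{2,1,1,0} = 3
G(13) = mex{2,2,1,0} = 3
G(14) = mex{2,2,2,1} = 0
G(15) = mex{2,2,2,1} = 0
G(16) = mex{3,2,2,1} = 0
G(17) = mex{3,3,2,1} = 0
G(18) = mex{0,3,3,2} = 1
G(19) = mex{0,0,3,2} = 1
G(20) = mex{0,0,0,2} = 1
G(21) = mex{0,0,0,2} = 1
G(22) = mex{1,0,0,3} = 2
G(23) = mex{1,1,0,3} = 2
G(24) = mex{1,1,1,0} = 2
G(25) = mex{1,1,1,0} = 2
G(26) = mex{2,1,1,0} = 3
G(27) = mex{2,2,1,0} = 3
G(28) = mex{2,2,2,1} = 0
G(29) = mex{2,2,2,1} = 0
G(30) = mex{3,2,2,1} = 0
P-positions are exactly the n with G(n) = 0.

0, 1, 2, 3, 14, 15, 16, 17, 28, 29, 30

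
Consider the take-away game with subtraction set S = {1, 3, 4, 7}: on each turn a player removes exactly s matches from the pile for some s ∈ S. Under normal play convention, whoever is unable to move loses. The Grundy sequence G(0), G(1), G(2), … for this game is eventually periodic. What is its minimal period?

8

n :  0  1  2  3  4  5  6  7  8  9 10 11 12 13 14 15 16 17
G :  0  1  0  1  2  3  2  3  0  1  0  1  2  3  2  3  0  1
G(n+8) = G(n) holds for n = 0,…,6 (a full window of length max(S) = 7), so the sequence is purely periodic with period 8.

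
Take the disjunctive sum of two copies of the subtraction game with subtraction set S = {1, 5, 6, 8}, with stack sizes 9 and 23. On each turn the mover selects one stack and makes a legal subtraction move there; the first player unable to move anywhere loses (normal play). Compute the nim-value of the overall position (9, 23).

All stacks use S = {1, 5, 6, 8}:
G(0) = 0
G(1) = mex{0} = 1
G(2) = mex{1} = 0
G(3) = mex{0} = 1
G(4) = mex{1} = 0
G(5) = mex{0,0} = 1
G(6) = mex{1,1,0} = 2
G(7) = mex{2,0,1} = 3
G(8) = mex{3,1,0,0} = 2
G(9) = mex{2,0,1,1} = 3
G(10) = mex{3,1,0,0} = 2
G(11) = mex{2,2,1,1} = 0
G(12) = mex{0,3,2,0} = 1
G(13) = mex{1,2,3,1} = 0
G(14) = mex{0,3,2,2} = 1
G(15) = mex{1,2,3,3} = 0
G(16) = mex{0,0,2,2} = 1
G(17) = mex{1,1,0,3} = 2
G(18) = mex{2,0,1,2} = 3
G(19) = mex{3,1,0,0} = 2
G(20) = mex{2,0,1,1} = 3
G(21) = mex{3,1,0,0} = 2
G(22) = mex{2,2,1,1} = 0
G(23) = mex{0,3,2,0} = 1
Stack A: G(9) = 3.
Stack B: G(23) = 1.
Combined Grundy value = 3 ⊕ 1 = 2.

2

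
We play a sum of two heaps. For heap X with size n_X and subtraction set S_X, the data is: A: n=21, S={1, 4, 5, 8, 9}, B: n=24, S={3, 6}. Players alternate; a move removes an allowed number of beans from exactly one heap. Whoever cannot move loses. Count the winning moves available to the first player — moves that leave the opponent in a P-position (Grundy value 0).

Heap A, S = {1, 4, 5, 8, 9}:
G(0) = 0
G(1) = mex{0} = 1
G(2) = mex{1} = 0
G(3) = mex{0} = 1
G(4) = mex{1,0} = 2
G(5) = mex{2,1,0} = 3
G(6) = mex{3,0,1} = 2
G(7) = mex{2,1,0} = 3
G(8) = mex{3,2,1,0} = 4
G(9) = mex{4,3,2,1,0} = 5
G(10) = mex{5,2,3,0,1} = 4
G(11) = mex{4,3,2,1,0} = 5
G(12) = mex{5,4,3,2,1} = 0
G(13) = mex{0,5,4,3,2} = 1
G(14) = mex{1,4,5,2,3} = 0
G(15) = mex{0,5,4,3,2} = 1
G(16) = mex{1,0,5,4,3} = 2
G(17) = mex{2,1,0,5,4} = 3
G(18) = mex{3,0,1,4,5} = 2
G(19) = mex{2,1,0,5,4} = 3
G(20) = mex{3,2,1,0,5} = 4
G(21) = mex{4,3,2,1,0} = 5
G_A(21) = 5.
Heap B, S = {3, 6}:
G(0) = 0
G(1) = mex{} = 0
G(2) = mex{} = 0
G(3) = mex{0} = 1
G(4) = mex{0} = 1
G(5) = mex{0} = 1
G(6) = mex{1,0} = 2
G(7) = mex{1,0} = 2
G(8) = mex{1,0} = 2
G(9) = mex{2,1} = 0
G(10) = mex{2,1} = 0
G(11) = mex{2,1} = 0
G(12) = mex{0,2} = 1
G(13) = mex{0,2} = 1
G(14) = mex{0,2} = 1
G(15) = mex{1,0} = 2
G(16) = mex{1,0} = 2
G(17) = mex{1,0} = 2
G(18) = mex{2,1} = 0
G(19) = mex{2,1} = 0
G(20) = mex{2,1} = 0
G(21) = mex{0,2} = 1
G(22) = mex{0,2} = 1
G(23) = mex{0,2} = 1
G(24) = mex{1,0} = 2
G_B(24) = 2.
Combined Grundy value = 5 ⊕ 2 = 7.
A winning move leaves total XOR = 0, i.e. changes one component's Grundy value g to g ⊕ X where X is the current total.
Heap A: need g' = 5⊕7 = 2. Options: 21−1→G=4, 21−4→G=3, 21−5→G=2, 21−8→G=1, 21−9→G=0. Hits: 1.
Heap B: need g' = 2⊕7 = 5. Options: 24−3→G=1, 24−6→G=0. Hits: 0.

1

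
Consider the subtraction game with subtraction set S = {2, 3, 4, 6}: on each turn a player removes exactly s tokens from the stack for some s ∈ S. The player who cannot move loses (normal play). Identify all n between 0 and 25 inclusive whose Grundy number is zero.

G(0) = 0
G(1) = mex{} = 0
G(2) = mex{0} = 1
G(3) = mex{0,0} = 1
G(4) = mex{1,0,0} = 2
G(5) = mex{1,1,0} = 2
G(6) = mex{2,1,1,0} = 3
G(7) = mex{2,2,1,0} = 3
G(8) = mex{3,2,2,1} = 0
G(9) = mex{3,3,2,1} = 0
G(10) = mex{0,3,3,2} = 1
G(11) = mex{0,0,3,2} = 1
G(12) = mex{1,0,0,3} = 2
G(13) = mex{1,1,0,3} = 2
G(14) = mex{2,1,1,0} = 3
G(15) = mex{2,2,1,0} = 3
G(16) = mex{3,2,2,1} = 0
G(17) = mex{3,3,2,1} = 0
G(18) = mex{0,3,3,2} = 1
G(19) = mex{0,0,3,2} = 1
G(20) = mex{1,0,0,3} = 2
G(21) = mex{1,1,0,3} = 2
G(22) = mex{2,1,1,0} = 3
G(23) = mex{2,2,1,0} = 3
G(24) = mex{3,2,2,1} = 0
G(25) = mex{3,3,2,1} = 0
P-positions are exactly the n with G(n) = 0.

0, 1, 8, 9, 16, 17, 24, 25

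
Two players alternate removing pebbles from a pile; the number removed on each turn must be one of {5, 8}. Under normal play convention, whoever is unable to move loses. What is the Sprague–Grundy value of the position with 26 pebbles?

0

n :  0  1  2  3  4  5  6  7  8  9 10 11 12 13 14 15 16 17 18 19 20 21 22 23 24 25 26
G :  0  0  0  0  0  1  1  1  1  1  2  2  2  0  0  0  0  0  1  1  1  1  1  2  2  2  0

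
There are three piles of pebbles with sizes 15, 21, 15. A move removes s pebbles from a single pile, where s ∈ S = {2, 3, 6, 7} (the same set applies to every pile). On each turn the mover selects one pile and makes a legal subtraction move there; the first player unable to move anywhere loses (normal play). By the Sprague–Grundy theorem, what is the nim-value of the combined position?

All piles use S = {2, 3, 6, 7}:
n :  0  1  2  3  4  5  6  7  8  9 10 11 12 13 14 15 16 17 18 19 20 21
G :  0  0  1  1  2  0  3  1  2  0  0  1  1  2  0  3  1  2  0  0  1  1
Pile A: G(15) = 3.
Pile B: G(21) = 1.
Pile C: G(15) = 3.
Combined Grundy value = 3 ⊕ 1 ⊕ 3 = 1.

1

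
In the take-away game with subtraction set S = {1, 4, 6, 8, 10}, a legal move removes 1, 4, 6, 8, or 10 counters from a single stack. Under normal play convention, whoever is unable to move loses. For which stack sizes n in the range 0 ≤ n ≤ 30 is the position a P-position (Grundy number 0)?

0, 2, 5, 7, 14, 16, 19, 21, 28, 30

n :  0  1  2  3  4  5  6  7  8  9 10 11 12 13 14 15 16 17 18 19 20 21 22 23 24 25 26 27 28 29 30
G :  0  1  0  1  2  0  1  0  1  2  3  2  3  4  0  1  0  1  2  0  1  0  1  2  3  2  3  4  0  1  0
P-positions are exactly the n with G(n) = 0.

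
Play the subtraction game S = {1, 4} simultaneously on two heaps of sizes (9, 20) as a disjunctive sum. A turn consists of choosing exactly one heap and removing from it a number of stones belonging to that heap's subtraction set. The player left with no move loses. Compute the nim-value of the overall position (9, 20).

All heaps use S = {1, 4}:
n :  0  1  2  3  4  5  6  7  8  9 10 11 12 13 14 15 16 17 18 19 20
G :  0  1  0  1  2  0  1  0  1  2  0  1  0  1  2  0  1  0  1  2  0
Heap A: G(9) = 2.
Heap B: G(20) = 0.
Combined Grundy value = 2 ⊕ 0 = 2.

2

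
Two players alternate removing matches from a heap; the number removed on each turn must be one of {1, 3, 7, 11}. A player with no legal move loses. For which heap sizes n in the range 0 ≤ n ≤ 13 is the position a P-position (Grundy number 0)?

G(0) = 0
G(1) = mex{0} = 1
G(2) = mex{1} = 0
G(3) = mex{0,0} = 1
G(4) = mex{1,1} = 0
G(5) = mex{0,0} = 1
G(6) = mex{1,1} = 0
G(7) = mex{0,0,0} = 1
G(8) = mex{1,1,1} = 0
G(9) = mex{0,0,0} = 1
G(10) = mex{1,1,1} = 0
G(11) = mex{0,0,0,0} = 1
G(12) = mex{1,1,1,1} = 0
G(13) = mex{0,0,0,0} = 1
P-positions are exactly the n with G(n) = 0.

0, 2, 4, 6, 8, 10, 12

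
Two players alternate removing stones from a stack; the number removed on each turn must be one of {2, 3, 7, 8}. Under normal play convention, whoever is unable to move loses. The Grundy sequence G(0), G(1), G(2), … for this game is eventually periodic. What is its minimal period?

5

G(0) = 0
G(1) = mex{} = 0
G(2) = mex{0} = 1
G(3) = mex{0,0} = 1
G(4) = mex{1,0} = 2
G(5) = mex{1,1} = 0
G(6) = mex{2,1} = 0
G(7) = mex{0,2,0} = 1
G(8) = mex{0,0,0,0} = 1
G(9) = mex{1,0,1,0} = 2
G(10) = mex{1,1,1,1} = 0
G(11) = mex{2,1,2,1} = 0
G(12) = mex{0,2,0,2} = 1
G(13) = mex{0,0,0,0} = 1
G(14) = mex{1,0,1,0} = 2
G(n+5) = G(n) holds for n = 0,…,7 (a full window of length max(S) = 8), so the sequence is purely periodic with period 5.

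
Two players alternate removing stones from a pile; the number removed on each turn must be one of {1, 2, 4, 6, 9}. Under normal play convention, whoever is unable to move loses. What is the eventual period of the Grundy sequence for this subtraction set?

8

n :  0  1  2  3  4  5  6  7  8  9 10 11 12 13 14 15 16 17 18
G :  0  1  2  0  1  2  3  4  0  1  2  0  1  2  3  4  0  1  2
G(n+8) = G(n) holds for n = 0,…,8 (a full window of length max(S) = 9), so the sequence is purely periodic with period 8.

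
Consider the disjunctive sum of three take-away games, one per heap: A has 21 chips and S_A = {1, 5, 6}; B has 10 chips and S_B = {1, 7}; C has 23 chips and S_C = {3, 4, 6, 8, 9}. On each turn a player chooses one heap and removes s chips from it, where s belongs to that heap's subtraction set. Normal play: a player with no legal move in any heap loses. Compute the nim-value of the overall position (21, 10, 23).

Heap A, S = {1, 5, 6}:
G(0) = 0
G(1) = mex{0} = 1
G(2) = mex{1} = 0
G(3) = mex{0} = 1
G(4) = mex{1} = 0
G(5) = mex{0,0} = 1
G(6) = mex{1,1,0} = 2
G(7) = mex{2,0,1} = 3
G(8) = mex{3,1,0} = 2
G(9) = mex{2,0,1} = 3
G(10) = mex{3,1,0} = 2
G(11) = mex{2,2,1} = 0
G(12) = mex{0,3,2} = 1
G(13) = mex{1,2,3} = 0
G(14) = mex{0,3,2} = 1
G(15) = mex{1,2,3} = 0
G(16) = mex{0,0,2} = 1
G(17) = mex{1,1,0} = 2
G(18) = mex{2,0,1} = 3
G(19) = mex{3,1,0} = 2
G(20) = mex{2,0,1} = 3
G(21) = mex{3,1,0} = 2
G_A(21) = 2.
Heap B, S = {1, 7}:
G(0) = 0
G(1) = mex{0} = 1
G(2) = mex{1} = 0
G(3) = mex{0} = 1
G(4) = mex{1} = 0
G(5) = mex{0} = 1
G(6) = mex{1} = 0
G(7) = mex{0,0} = 1
G(8) = mex{1,1} = 0
G(9) = mex{0,0} = 1
G(10) = mex{1,1} = 0
G_B(10) = 0.
Heap C, S = {3, 4, 6, 8, 9}:
n :  0  1  2  3  4  5  6  7  8  9 10 11 12 13 14 15 16 17 18 19 20 21 22 23
G :  0  0  0  1  1  1  2  2  2  3  3  3  0  0  0  1  1  1  2  2  2  3  3  3
G_C(23) = 3.
Combined Grundy value = 2 ⊕ 0 ⊕ 3 = 1.

1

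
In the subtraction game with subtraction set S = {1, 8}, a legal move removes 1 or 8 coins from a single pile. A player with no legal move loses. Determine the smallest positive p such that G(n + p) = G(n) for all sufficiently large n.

9

n :  0  1  2  3  4  5  6  7  8  9 10 11 12 13 14 15 16 17 18 19
G :  0  1  0  1  0  1  0  1  2  0  1  0  1  0  1  0  1  2  0  1
G(n+9) = G(n) holds for n = 0,…,7 (a full window of length max(S) = 8), so the sequence is purely periodic with period 9.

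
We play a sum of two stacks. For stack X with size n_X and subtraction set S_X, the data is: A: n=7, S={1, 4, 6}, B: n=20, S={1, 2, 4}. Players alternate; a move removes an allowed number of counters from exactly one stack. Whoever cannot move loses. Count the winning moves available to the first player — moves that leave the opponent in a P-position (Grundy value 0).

Stack A, S = {1, 4, 6}:
G(0) = 0
G(1) = mex{0} = 1
G(2) = mex{1} = 0
G(3) = mex{0} = 1
G(4) = mex{1,0} = 2
G(5) = mex{2,1} = 0
G(6) = mex{0,0,0} = 1
G(7) = mex{1,1,1} = 0
G_A(7) = 0.
Stack B, S = {1, 2, 4}:
n :  0  1  2  3  4  5  6  7  8  9 10 11 12 13 14 15 16 17 18 19 20
G :  0  1  2  0  1  2  0  1  2  0  1  2  0  1  2  0  1  2  0  1  2
G_B(20) = 2.
Combined Grundy value = 0 ⊕ 2 = 2.
A winning move leaves total XOR = 0, i.e. changes one component's Grundy value g to g ⊕ X where X is the current total.
Stack A: need g' = 0⊕2 = 2. Options: 7−1→G=1, 7−4→G=1, 7−6→G=1. Hits: 0.
Stack B: need g' = 2⊕2 = 0. Options: 20−1→G=1, 20−2→G=0, 20−4→G=1. Hits: 1.

1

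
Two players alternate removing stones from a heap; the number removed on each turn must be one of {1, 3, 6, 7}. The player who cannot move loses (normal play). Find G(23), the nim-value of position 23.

n :  0  1  2  3  4  5  6  7  8  9 10 11 12 13 14 15 16 17 18 19 20 21 22 23
G :  0  1  0  1  0  1  2  3  2  3  2  3  0  1  0  1  0  1  2  3  2  3  2  3

3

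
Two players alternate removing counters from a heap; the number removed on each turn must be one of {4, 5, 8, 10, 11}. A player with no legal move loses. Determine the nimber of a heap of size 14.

n :  0  1  2  3  4  5  6  7  8  9 10 11 12 13 14
G :  0  0  0  0  1  1  1  1  2  2  2  2  3  3  3

3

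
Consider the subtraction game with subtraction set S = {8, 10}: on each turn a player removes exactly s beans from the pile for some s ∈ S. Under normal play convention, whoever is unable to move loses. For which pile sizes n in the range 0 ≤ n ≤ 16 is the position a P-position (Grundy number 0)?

0, 1, 2, 3, 4, 5, 6, 7

G(0) = 0
G(1) = mex{} = 0
G(2) = mex{} = 0
G(3) = mex{} = 0
G(4) = mex{} = 0
G(5) = mex{} = 0
G(6) = mex{} = 0
G(7) = mex{} = 0
G(8) = mex{0} = 1
G(9) = mex{0} = 1
G(10) = mex{0,0} = 1
G(11) = mex{0,0} = 1
G(12) = mex{0,0} = 1
G(13) = mex{0,0} = 1
G(14) = mex{0,0} = 1
G(15) = mex{0,0} = 1
G(16) = mex{1,0} = 2
P-positions are exactly the n with G(n) = 0.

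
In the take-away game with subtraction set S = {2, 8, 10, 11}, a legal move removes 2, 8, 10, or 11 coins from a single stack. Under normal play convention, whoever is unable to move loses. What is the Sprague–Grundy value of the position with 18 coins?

n :  0  1  2  3  4  5  6  7  8  9 10 11 12 13 14 15 16 17 18
G :  0  0  1  1  0  0  1  1  2  2  3  3  2  2  3  3  4  0  0

0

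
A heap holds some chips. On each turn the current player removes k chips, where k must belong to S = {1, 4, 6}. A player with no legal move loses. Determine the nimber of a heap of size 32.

0

G(0) = 0
G(1) = mex{0} = 1
G(2) = mex{1} = 0
G(3) = mex{0} = 1
G(4) = mex{1,0} = 2
G(5) = mex{2,1} = 0
G(6) = mex{0,0,0} = 1
G(7) = mex{1,1,1} = 0
G(8) = mex{0,2,0} = 1
G(9) = mex{1,0,1} = 2
G(10) = mex{2,1,2} = 0
G(11) = mex{0,0,0} = 1
G(12) = mex{1,1,1} = 0
G(13) = mex{0,2,0} = 1
G(14) = mex{1,0,1} = 2
G(15) = mex{2,1,2} = 0
G(16) = mex{0,0,0} = 1
G(17) = mex{1,1,1} = 0
G(18) = mex{0,2,0} = 1
G(19) = mex{1,0,1} = 2
G(20) = mex{2,1,2} = 0
G(21) = mex{0,0,0} = 1
G(22) = mex{1,1,1} = 0
G(23) = mex{0,2,0} = 1
G(24) = mex{1,0,1} = 2
G(25) = mex{2,1,2} = 0
G(26) = mex{0,0,0} = 1
G(27) = mex{1,1,1} = 0
G(28) = mex{0,2,0} = 1
G(29) = mex{1,0,1} = 2
G(30) = mex{2,1,2} = 0
G(31) = mex{0,0,0} = 1
G(32) = mex{1,1,1} = 0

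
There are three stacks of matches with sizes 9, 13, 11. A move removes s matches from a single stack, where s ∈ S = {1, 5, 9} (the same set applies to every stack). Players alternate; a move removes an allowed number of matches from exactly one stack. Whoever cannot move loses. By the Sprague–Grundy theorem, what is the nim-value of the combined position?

1

All stacks use S = {1, 5, 9}:
n :  0  1  2  3  4  5  6  7  8  9 10 11 12 13
G :  0  1  0  1  0  1  0  1  0  1  0  1  0  1
Stack A: G(9) = 1.
Stack B: G(13) = 1.
Stack C: G(11) = 1.
Combined Grundy value = 1 ⊕ 1 ⊕ 1 = 1.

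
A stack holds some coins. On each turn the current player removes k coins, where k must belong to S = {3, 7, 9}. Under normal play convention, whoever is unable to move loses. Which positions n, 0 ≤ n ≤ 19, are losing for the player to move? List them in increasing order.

G(0) = 0
G(1) = mex{} = 0
G(2) = mex{} = 0
G(3) = mex{0} = 1
G(4) = mex{0} = 1
G(5) = mex{0} = 1
G(6) = mex{1} = 0
G(7) = mex{1,0} = 2
G(8) = mex{1,0} = 2
G(9) = mex{0,0,0} = 1
G(10) = mex{2,1,0} = 3
G(11) = mex{2,1,0} = 3
G(12) = mex{1,1,1} = 0
G(13) = mex{3,0,1} = 2
G(14) = mex{3,2,1} = 0
G(15) = mex{0,2,0} = 1
G(16) = mex{2,1,2} = 0
G(17) = mex{0,3,2} = 1
G(18) = mex{1,3,1} = 0
G(19) = mex{0,0,3} = 1
P-positions are exactly the n with G(n) = 0.

0, 1, 2, 6, 12, 14, 16, 18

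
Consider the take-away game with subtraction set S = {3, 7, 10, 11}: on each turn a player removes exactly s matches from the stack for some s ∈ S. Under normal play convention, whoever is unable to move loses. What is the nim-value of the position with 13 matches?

2

n :  0  1  2  3  4  5  6  7  8  9 10 11 12 13
G :  0  0  0  1  1  1  0  2  2  1  3  3  2  2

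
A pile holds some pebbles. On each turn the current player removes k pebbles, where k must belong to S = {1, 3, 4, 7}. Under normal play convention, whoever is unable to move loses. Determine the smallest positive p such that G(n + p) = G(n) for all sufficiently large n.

G(0) = 0
G(1) = mex{0} = 1
G(2) = mex{1} = 0
G(3) = mex{0,0} = 1
G(4) = mex{1,1,0} = 2
G(5) = mex{2,0,1} = 3
G(6) = mex{3,1,0} = 2
G(7) = mex{2,2,1,0} = 3
G(8) = mex{3,3,2,1} = 0
G(9) = mex{0,2,3,0} = 1
G(10) = mex{1,3,2,1} = 0
G(11) = mex{0,0,3,2} = 1
G(12) = mex{1,1,0,3} = 2
G(13) = mex{2,0,1,2} = 3
G(14) = mex{3,1,0,3} = 2
G(15) = mex{2,2,1,0} = 3
G(16) = mex{3,3,2,1} = 0
G(17) = mex{0,2,3,0} = 1
G(n+8) = G(n) holds for n = 0,…,6 (a full window of length max(S) = 7), so the sequence is purely periodic with period 8.

8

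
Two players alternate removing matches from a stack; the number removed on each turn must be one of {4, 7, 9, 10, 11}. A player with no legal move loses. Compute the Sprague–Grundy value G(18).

0

n :  0  1  2  3  4  5  6  7  8  9 10 11 12 13 14 15 16 17 18
G :  0  0  0  0  1  1  1  1  2  2  2  2  3  3  3  0  0  0  0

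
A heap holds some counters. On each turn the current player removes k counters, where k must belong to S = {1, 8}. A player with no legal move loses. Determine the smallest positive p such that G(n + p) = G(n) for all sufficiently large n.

n :  0  1  2  3  4  5  6  7  8  9 10 11 12 13 14 15 16 17 18 19
G :  0  1  0  1  0  1  0  1  2  0  1  0  1  0  1  0  1  2  0  1
G(n+9) = G(n) holds for n = 0,…,7 (a full window of length max(S) = 8), so the sequence is purely periodic with period 9.

9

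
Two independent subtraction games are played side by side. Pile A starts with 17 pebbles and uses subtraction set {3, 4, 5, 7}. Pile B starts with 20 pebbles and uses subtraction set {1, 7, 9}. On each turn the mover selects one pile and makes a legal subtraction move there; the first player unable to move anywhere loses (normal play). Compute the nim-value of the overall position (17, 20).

2

Pile A, S = {3, 4, 5, 7}:
n :  0  1  2  3  4  5  6  7  8  9 10 11 12 13 14 15 16 17
G :  0  0  0  1  1  1  2  2  2  3  0  0  0  1  1  1  2  2
G_A(17) = 2.
Pile B, S = {1, 7, 9}:
G(0) = 0
G(1) = mex{0} = 1
G(2) = mex{1} = 0
G(3) = mex{0} = 1
G(4) = mex{1} = 0
G(5) = mex{0} = 1
G(6) = mex{1} = 0
G(7) = mex{0,0} = 1
G(8) = mex{1,1} = 0
G(9) = mex{0,0,0} = 1
G(10) = mex{1,1,1} = 0
G(11) = mex{0,0,0} = 1
G(12) = mex{1,1,1} = 0
G(13) = mex{0,0,0} = 1
G(14) = mex{1,1,1} = 0
G(15) = mex{0,0,0} = 1
G(16) = mex{1,1,1} = 0
G(17) = mex{0,0,0} = 1
G(18) = mex{1,1,1} = 0
G(19) = mex{0,0,0} = 1
G(20) = mex{1,1,1} = 0
G_B(20) = 0.
Combined Grundy value = 2 ⊕ 0 = 2.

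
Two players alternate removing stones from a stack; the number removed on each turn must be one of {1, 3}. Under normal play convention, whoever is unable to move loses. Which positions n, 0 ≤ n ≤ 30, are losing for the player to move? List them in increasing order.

n :  0  1  2  3  4  5  6  7  8  9 10 11 12 13 14 15 16 17 18 19 20 21 22 23 24 25 26 27 28 29 30
G :  0  1  0  1  0  1  0  1  0  1  0  1  0  1  0  1  0  1  0  1  0  1  0  1  0  1  0  1  0  1  0
P-positions are exactly the n with G(n) = 0.

0, 2, 4, 6, 8, 10, 12, 14, 16, 18, 20, 22, 24, 26, 28, 30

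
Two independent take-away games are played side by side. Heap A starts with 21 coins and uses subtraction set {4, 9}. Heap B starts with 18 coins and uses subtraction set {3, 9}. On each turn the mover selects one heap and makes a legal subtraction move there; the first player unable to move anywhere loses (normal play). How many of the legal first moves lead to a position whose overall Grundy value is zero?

Heap A, S = {4, 9}:
n :  0  1  2  3  4  5  6  7  8  9 10 11 12 13 14 15 16 17 18 19 20 21
G :  0  0  0  0  1  1  1  1  0  2  2  2  1  0  0  0  0  1  1  1  1  0
G_A(21) = 0.
Heap B, S = {3, 9}:
n :  0  1  2  3  4  5  6  7  8  9 10 11 12 13 14 15 16 17 18
G :  0  0  0  1  1  1  0  0  0  1  1  1  0  0  0  1  1  1  0
G_B(18) = 0.
Combined Grundy value = 0 ⊕ 0 = 0.
A winning move leaves total XOR = 0, i.e. changes one component's Grundy value g to g ⊕ X where X is the current total.
Heap A: target g' = 0⊕0 = 0, but every legal move changes the Grundy value (mex property), so 0 moves.
Heap B: target g' = 0⊕0 = 0, but every legal move changes the Grundy value (mex property), so 0 moves.

0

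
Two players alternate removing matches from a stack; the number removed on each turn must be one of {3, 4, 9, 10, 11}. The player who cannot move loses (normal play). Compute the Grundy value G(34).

0

G(0) = 0
G(1) = mex{} = 0
G(2) = mex{} = 0
G(3) = mex{0} = 1
G(4) = mex{0,0} = 1
G(5) = mex{0,0} = 1
G(6) = mex{1,0} = 2
G(7) = mex{1,1} = 0
G(8) = mex{1,1} = 0
G(9) = mex{2,1,0} = 3
G(10) = mex{0,2,0,0} = 1
G(11) = mex{0,0,0,0,0} = 1
G(12) = mex{3,0,1,0,0} = 2
G(13) = mex{1,3,1,1,0} = 2
G(14) = mex{1,1,1,1,1} = 0
G(15) = mex{2,1,2,1,1} = 0
G(16) = mex{2,2,0,2,1} = 3
G(17) = mex{0,2,0,0,2} = 1
G(18) = mex{0,0,3,0,0} = 1
G(19) = mex{3,0,1,3,0} = 2
G(20) = mex{1,3,1,1,3} = 0
G(21) = mex{1,1,2,1,1} = 0
G(22) = mex{2,1,2,2,1} = 0
G(23) = mex{0,2,0,2,2} = 1
G(24) = mex{0,0,0,0,2} = 1
G(25) = mex{0,0,3,0,0} = 1
G(26) = mex{1,0,1,3,0} = 2
G(27) = mex{1,1,1,1,3} = 0
G(28) = mex{1,1,2,1,1} = 0
G(29) = mex{2,1,0,2,1} = 3
G(30) = mex{0,2,0,0,2} = 1
G(31) = mex{0,0,0,0,0} = 1
G(32) = mex{3,0,1,0,0} = 2
G(33) = mex{1,3,1,1,0} = 2
G(34) = mex{1,1,1,1,1} = 0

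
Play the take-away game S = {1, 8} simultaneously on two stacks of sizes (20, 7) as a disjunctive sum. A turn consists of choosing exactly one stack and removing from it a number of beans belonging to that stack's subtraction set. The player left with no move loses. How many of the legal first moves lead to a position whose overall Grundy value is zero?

All stacks use S = {1, 8}:
n :  0  1  2  3  4  5  6  7  8  9 10 11 12 13 14 15 16 17 18 19 20
G :  0  1  0  1  0  1  0  1  2  0  1  0  1  0  1  0  1  2  0  1  0
Stack A: G(20) = 0.
Stack B: G(7) = 1.
Combined Grundy value = 0 ⊕ 1 = 1.
A winning move leaves total XOR = 0, i.e. changes one component's Grundy value g to g ⊕ X where X is the current total.
Stack A: need g' = 0⊕1 = 1. Options: 20−1→G=1, 20−8→G=1. Hits: 2.
Stack B: need g' = 1⊕1 = 0. Options: 7−1→G=0. Hits: 1.

3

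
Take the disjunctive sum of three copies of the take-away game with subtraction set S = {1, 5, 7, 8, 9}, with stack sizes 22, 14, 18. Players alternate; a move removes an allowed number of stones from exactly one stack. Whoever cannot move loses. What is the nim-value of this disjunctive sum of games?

2

All stacks use S = {1, 5, 7, 8, 9}:
G(0) = 0
G(1) = mex{0} = 1
G(2) = mex{1} = 0
G(3) = mex{0} = 1
G(4) = mex{1} = 0
G(5) = mex{0,0} = 1
G(6) = mex{1,1} = 0
G(7) = mex{0,0,0} = 1
G(8) = mex{1,1,1,0} = 2
G(9) = mex{2,0,0,1,0} = 3
G(10) = mex{3,1,1,0,1} = 2
G(11) = mex{2,0,0,1,0} = 3
G(12) = mex{3,1,1,0,1} = 2
G(13) = mex{2,2,0,1,0} = 3
G(14) = mex{3,3,1,0,1} = 2
G(15) = mex{2,2,2,1,0} = 3
G(16) = mex{3,3,3,2,1} = 0
G(17) = mex{0,2,2,3,2} = 1
G(18) = mex{1,3,3,2,3} = 0
G(19) = mex{0,2,2,3,2} = 1
G(20) = mex{1,3,3,2,3} = 0
G(21) = mex{0,0,2,3,2} = 1
G(22) = mex{1,1,3,2,3} = 0
Stack A: G(22) = 0.
Stack B: G(14) = 2.
Stack C: G(18) = 0.
Combined Grundy value = 0 ⊕ 2 ⊕ 0 = 2.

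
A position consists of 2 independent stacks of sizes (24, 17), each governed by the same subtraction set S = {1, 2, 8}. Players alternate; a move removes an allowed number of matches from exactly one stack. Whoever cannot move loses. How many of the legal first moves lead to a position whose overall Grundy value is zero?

3

All stacks use S = {1, 2, 8}:
G(0) = 0
G(1) = mex{0} = 1
G(2) = mex{1,0} = 2
G(3) = mex{2,1} = 0
G(4) = mex{0,2} = 1
G(5) = mex{1,0} = 2
G(6) = mex{2,1} = 0
G(7) = mex{0,2} = 1
G(8) = mex{1,0,0} = 2
G(9) = mex{2,1,1} = 0
G(10) = mex{0,2,2} = 1
G(11) = mex{1,0,0} = 2
G(12) = mex{2,1,1} = 0
G(13) = mex{0,2,2} = 1
G(14) = mex{1,0,0} = 2
G(15) = mex{2,1,1} = 0
G(16) = mex{0,2,2} = 1
G(17) = mex{1,0,0} = 2
G(18) = mex{2,1,1} = 0
G(19) = mex{0,2,2} = 1
G(20) = mex{1,0,0} = 2
G(21) = mex{2,1,1} = 0
G(22) = mex{0,2,2} = 1
G(23) = mex{1,0,0} = 2
G(24) = mex{2,1,1} = 0
Stack A: G(24) = 0.
Stack B: G(17) = 2.
Combined Grundy value = 0 ⊕ 2 = 2.
A winning move leaves total XOR = 0, i.e. changes one component's Grundy value g to g ⊕ X where X is the current total.
Stack A: need g' = 0⊕2 = 2. Options: 24−1→G=2, 24−2→G=1, 24−8→G=1. Hits: 1.
Stack B: need g' = 2⊕2 = 0. Options: 17−1→G=1, 17−2→G=0, 17−8→G=0. Hits: 2.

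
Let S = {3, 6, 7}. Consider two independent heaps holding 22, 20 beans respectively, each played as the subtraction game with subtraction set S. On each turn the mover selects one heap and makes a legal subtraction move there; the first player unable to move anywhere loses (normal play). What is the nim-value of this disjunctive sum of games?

0

All heaps use S = {3, 6, 7}:
n :  0  1  2  3  4  5  6  7  8  9 10 11 12 13 14 15 16 17 18 19 20 21 22
G :  0  0  0  1  1  1  2  2  2  3  0  0  0  1  1  1  2  2  2  3  0  0  0
Heap A: G(22) = 0.
Heap B: G(20) = 0.
Combined Grundy value = 0 ⊕ 0 = 0.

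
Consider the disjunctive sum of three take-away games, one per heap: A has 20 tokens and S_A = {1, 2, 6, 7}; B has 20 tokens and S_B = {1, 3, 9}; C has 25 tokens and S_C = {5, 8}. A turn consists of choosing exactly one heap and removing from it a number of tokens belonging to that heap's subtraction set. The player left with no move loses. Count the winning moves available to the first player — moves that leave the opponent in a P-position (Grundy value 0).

Heap A, S = {1, 2, 6, 7}:
G(0) = 0
G(1) = mex{0} = 1
G(2) = mex{1,0} = 2
G(3) = mex{2,1} = 0
G(4) = mex{0,2} = 1
G(5) = mex{1,0} = 2
G(6) = mex{2,1,0} = 3
G(7) = mex{3,2,1,0} = 4
G(8) = mex{4,3,2,1} = 0
G(9) = mex{0,4,0,2} = 1
G(10) = mex{1,0,1,0} = 2
G(11) = mex{2,1,2,1} = 0
G(12) = mex{0,2,3,2} = 1
G(13) = mex{1,0,4,3} = 2
G(14) = mex{2,1,0,4} = 3
G(15) = mex{3,2,1,0} = 4
G(16) = mex{4,3,2,1} = 0
G(17) = mex{0,4,0,2} = 1
G(18) = mex{1,0,1,0} = 2
G(19) = mex{2,1,2,1} = 0
G(20) = mex{0,2,3,2} = 1
G_A(20) = 1.
Heap B, S = {1, 3, 9}:
G(0) = 0
G(1) = mex{0} = 1
G(2) = mex{1} = 0
G(3) = mex{0,0} = 1
G(4) = mex{1,1} = 0
G(5) = mex{0,0} = 1
G(6) = mex{1,1} = 0
G(7) = mex{0,0} = 1
G(8) = mex{1,1} = 0
G(9) = mex{0,0,0} = 1
G(10) = mex{1,1,1} = 0
G(11) = mex{0,0,0} = 1
G(12) = mex{1,1,1} = 0
G(13) = mex{0,0,0} = 1
G(14) = mex{1,1,1} = 0
G(15) = mex{0,0,0} = 1
G(16) = mex{1,1,1} = 0
G(17) = mex{0,0,0} = 1
G(18) = mex{1,1,1} = 0
G(19) = mex{0,0,0} = 1
G(20) = mex{1,1,1} = 0
G_B(20) = 0.
Heap C, S = {5, 8}:
G(0) = 0
G(1) = mex{} = 0
G(2) = mex{} = 0
G(3) = mex{} = 0
G(4) = mex{} = 0
G(5) = mex{0} = 1
G(6) = mex{0} = 1
G(7) = mex{0} = 1
G(8) = mex{0,0} = 1
G(9) = mex{0,0} = 1
G(10) = mex{1,0} = 2
G(11) = mex{1,0} = 2
G(12) = mex{1,0} = 2
G(13) = mex{1,1} = 0
G(14) = mex{1,1} = 0
G(15) = mex{2,1} = 0
G(16) = mex{2,1} = 0
G(17) = mex{2,1} = 0
G(18) = mex{0,2} = 1
G(19) = mex{0,2} = 1
G(20) = mex{0,2} = 1
G(21) = mex{0,0} = 1
G(22) = mex{0,0} = 1
G(23) = mex{1,0} = 2
G(24) = mex{1,0} = 2
G(25) = mex{1,0} = 2
G_C(25) = 2.
Combined Grundy value = 1 ⊕ 0 ⊕ 2 = 3.
A winning move leaves total XOR = 0, i.e. changes one component's Grundy value g to g ⊕ X where X is the current total.
Heap A: need g' = 1⊕3 = 2. Options: 20−1→G=0, 20−2→G=2, 20−6→G=3, 20−7→G=2. Hits: 2.
Heap B: need g' = 0⊕3 = 3. Options: 20−1→G=1, 20−3→G=1, 20−9→G=1. Hits: 0.
Heap C: need g' = 2⊕3 = 1. Options: 25−5→G=1, 25−8→G=0. Hits: 1.

3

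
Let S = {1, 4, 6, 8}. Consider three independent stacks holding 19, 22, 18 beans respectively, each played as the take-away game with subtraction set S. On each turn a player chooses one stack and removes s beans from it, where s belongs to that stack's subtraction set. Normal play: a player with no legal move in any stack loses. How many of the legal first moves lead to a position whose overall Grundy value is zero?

All stacks use S = {1, 4, 6, 8}:
n :  0  1  2  3  4  5  6  7  8  9 10 11 12 13 14 15 16 17 18 19 20 21 22
G :  0  1  0  1  2  0  1  0  1  2  3  2  0  1  0  1  2  0  1  0  1  2  3
Stack A: G(19) = 0.
Stack B: G(22) = 3.
Stack C: G(18) = 1.
Combined Grundy value = 0 ⊕ 3 ⊕ 1 = 2.
A winning move leaves total XOR = 0, i.e. changes one component's Grundy value g to g ⊕ X where X is the current total.
Stack A: need g' = 0⊕2 = 2. Options: 19−1→G=1, 19−4→G=1, 19−6→G=1, 19−8→G=2. Hits: 1.
Stack B: need g' = 3⊕2 = 1. Options: 22−1→G=2, 22−4→G=1, 22−6→G=2, 22−8→G=0. Hits: 1.
Stack C: need g' = 1⊕2 = 3. Options: 18−1→G=0, 18−4→G=0, 18−6→G=0, 18−8→G=3. Hits: 1.

3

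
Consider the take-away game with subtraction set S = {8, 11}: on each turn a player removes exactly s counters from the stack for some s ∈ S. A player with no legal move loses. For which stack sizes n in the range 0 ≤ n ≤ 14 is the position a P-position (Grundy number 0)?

0, 1, 2, 3, 4, 5, 6, 7

n :  0  1  2  3  4  5  6  7  8  9 10 11 12 13 14
G :  0  0  0  0  0  0  0  0  1  1  1  1  1  1  1
P-positions are exactly the n with G(n) = 0.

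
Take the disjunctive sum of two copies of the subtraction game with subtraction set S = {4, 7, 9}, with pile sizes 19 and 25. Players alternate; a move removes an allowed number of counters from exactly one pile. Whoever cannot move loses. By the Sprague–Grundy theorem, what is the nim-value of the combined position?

2

All piles use S = {4, 7, 9}:
n :  0  1  2  3  4  5  6  7  8  9 10 11 12 13 14 15 16 17 18 19 20 21 22 23 24 25
G :  0  0  0  0  1  1  1  1  2  2  2  2  3  0  0  0  0  1  1  1  1  2  2  2  2  3
Pile A: G(19) = 1.
Pile B: G(25) = 3.
Combined Grundy value = 1 ⊕ 3 = 2.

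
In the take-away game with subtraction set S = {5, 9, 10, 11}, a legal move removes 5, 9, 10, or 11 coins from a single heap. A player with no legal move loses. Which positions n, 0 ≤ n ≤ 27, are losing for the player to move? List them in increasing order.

0, 1, 2, 3, 4, 16, 17, 18, 19, 20

G(0) = 0
G(1) = mex{} = 0
G(2) = mex{} = 0
G(3) = mex{} = 0
G(4) = mex{} = 0
G(5) = mex{0} = 1
G(6) = mex{0} = 1
G(7) = mex{0} = 1
G(8) = mex{0} = 1
G(9) = mex{0,0} = 1
G(10) = mex{1,0,0} = 2
G(11) = mex{1,0,0,0} = 2
G(12) = mex{1,0,0,0} = 2
G(13) = mex{1,0,0,0} = 2
G(14) = mex{1,1,0,0} = 2
G(15) = mex{2,1,1,0} = 3
G(16) = mex{2,1,1,1} = 0
G(17) = mex{2,1,1,1} = 0
G(18) = mex{2,1,1,1} = 0
G(19) = mex{2,2,1,1} = 0
G(20) = mex{3,2,2,1} = 0
G(21) = mex{0,2,2,2} = 1
G(22) = mex{0,2,2,2} = 1
G(23) = mex{0,2,2,2} = 1
G(24) = mex{0,3,2,2} = 1
G(25) = mex{0,0,3,2} = 1
G(26) = mex{1,0,0,3} = 2
G(27) = mex{1,0,0,0} = 2
P-positions are exactly the n with G(n) = 0.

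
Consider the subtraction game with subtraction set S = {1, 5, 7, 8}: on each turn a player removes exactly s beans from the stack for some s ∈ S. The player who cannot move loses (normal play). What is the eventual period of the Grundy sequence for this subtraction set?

n :  0  1  2  3  4  5  6  7  8  9 10 11 12 13 14 15 16 17 18 19 20 21 22 23 24 25 26 27 28 29 30 31
G :  0  1  0  1  0  1  0  1  2  3  2  3  2  3  2  0  1  0  1  0  1  0  1  2  3  2  3  2  3  2  0  1
G(n+15) = G(n) holds for n = 0,…,7 (a full window of length max(S) = 8), so the sequence is purely periodic with period 15.

15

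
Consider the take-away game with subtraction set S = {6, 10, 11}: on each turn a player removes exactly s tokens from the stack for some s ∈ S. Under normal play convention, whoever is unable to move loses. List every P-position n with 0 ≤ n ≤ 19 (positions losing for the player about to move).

G(0) = 0
G(1) = mex{} = 0
G(2) = mex{} = 0
G(3) = mex{} = 0
G(4) = mex{} = 0
G(5) = mex{} = 0
G(6) = mex{0} = 1
G(7) = mex{0} = 1
G(8) = mex{0} = 1
G(9) = mex{0} = 1
G(10) = mex{0,0} = 1
G(11) = mex{0,0,0} = 1
G(12) = mex{1,0,0} = 2
G(13) = mex{1,0,0} = 2
G(14) = mex{1,0,0} = 2
G(15) = mex{1,0,0} = 2
G(16) = mex{1,1,0} = 2
G(17) = mex{1,1,1} = 0
G(18) = mex{2,1,1} = 0
G(19) = mex{2,1,1} = 0
P-positions are exactly the n with G(n) = 0.

0, 1, 2, 3, 4, 5, 17, 18, 19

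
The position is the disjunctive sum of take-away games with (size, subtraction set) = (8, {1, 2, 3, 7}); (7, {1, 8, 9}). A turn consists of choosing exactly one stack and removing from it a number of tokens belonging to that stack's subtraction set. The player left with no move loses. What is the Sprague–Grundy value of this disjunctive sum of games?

1

Stack A, S = {1, 2, 3, 7}:
n : 0 1 2 3 4 5 6 7 8
G : 0 1 2 3 0 1 2 3 0
G_A(8) = 0.
Stack B, S = {1, 8, 9}:
G(0) = 0
G(1) = mex{0} = 1
G(2) = mex{1} = 0
G(3) = mex{0} = 1
G(4) = mex{1} = 0
G(5) = mex{0} = 1
G(6) = mex{1} = 0
G(7) = mex{0} = 1
G_B(7) = 1.
Combined Grundy value = 0 ⊕ 1 = 1.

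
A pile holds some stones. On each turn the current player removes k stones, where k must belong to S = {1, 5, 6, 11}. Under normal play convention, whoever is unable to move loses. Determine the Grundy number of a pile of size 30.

G(0) = 0
G(1) = mex{0} = 1
G(2) = mex{1} = 0
G(3) = mex{0} = 1
G(4) = mex{1} = 0
G(5) = mex{0,0} = 1
G(6) = mex{1,1,0} = 2
G(7) = mex{2,0,1} = 3
G(8) = mex{3,1,0} = 2
G(9) = mex{2,0,1} = 3
G(10) = mex{3,1,0} = 2
G(11) = mex{2,2,1,0} = 3
G(12) = mex{3,3,2,1} = 0
G(13) = mex{0,2,3,0} = 1
G(14) = mex{1,3,2,1} = 0
G(15) = mex{0,2,3,0} = 1
G(16) = mex{1,3,2,1} = 0
G(17) = mex{0,0,3,2} = 1
G(18) = mex{1,1,0,3} = 2
G(19) = mex{2,0,1,2} = 3
G(20) = mex{3,1,0,3} = 2
G(21) = mex{2,0,1,2} = 3
G(22) = mex{3,1,0,3} = 2
G(23) = mex{2,2,1,0} = 3
G(24) = mex{3,3,2,1} = 0
G(25) = mex{0,2,3,0} = 1
G(26) = mex{1,3,2,1} = 0
G(27) = mex{0,2,3,0} = 1
G(28) = mex{1,3,2,1} = 0
G(29) = mex{0,0,3,2} = 1
G(30) = mex{1,1,0,3} = 2

2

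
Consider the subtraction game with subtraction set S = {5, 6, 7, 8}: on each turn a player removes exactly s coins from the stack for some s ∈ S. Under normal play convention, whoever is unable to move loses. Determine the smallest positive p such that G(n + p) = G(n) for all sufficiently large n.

13

n :  0  1  2  3  4  5  6  7  8  9 10 11 12 13 14 15 16 17 18 19 20 21 22 23 24 25 26 27
G :  0  0  0  0  0  1  1  1  1  1  2  2  2  0  0  0  0  0  1  1  1  1  1  2  2  2  0  0
G(n+13) = G(n) holds for n = 0,…,7 (a full window of length max(S) = 8), so the sequence is purely periodic with period 13.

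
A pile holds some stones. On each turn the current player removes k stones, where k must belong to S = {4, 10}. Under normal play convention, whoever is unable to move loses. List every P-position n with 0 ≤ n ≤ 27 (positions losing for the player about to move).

0, 1, 2, 3, 8, 9, 14, 15, 16, 17, 22, 23

G(0) = 0
G(1) = mex{} = 0
G(2) = mex{} = 0
G(3) = mex{} = 0
G(4) = mex{0} = 1
G(5) = mex{0} = 1
G(6) = mex{0} = 1
G(7) = mex{0} = 1
G(8) = mex{1} = 0
G(9) = mex{1} = 0
G(10) = mex{1,0} = 2
G(11) = mex{1,0} = 2
G(12) = mex{0,0} = 1
G(13) = mex{0,0} = 1
G(14) = mex{2,1} = 0
G(15) = mex{2,1} = 0
G(16) = mex{1,1} = 0
G(17) = mex{1,1} = 0
G(18) = mex{0,0} = 1
G(19) = mex{0,0} = 1
G(20) = mex{0,2} = 1
G(21) = mex{0,2} = 1
G(22) = mex{1,1} = 0
G(23) = mex{1,1} = 0
G(24) = mex{1,0} = 2
G(25) = mex{1,0} = 2
G(26) = mex{0,0} = 1
G(27) = mex{0,0} = 1
P-positions are exactly the n with G(n) = 0.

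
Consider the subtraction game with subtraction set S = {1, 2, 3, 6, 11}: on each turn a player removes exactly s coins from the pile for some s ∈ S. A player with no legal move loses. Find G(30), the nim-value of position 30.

n :  0  1  2  3  4  5  6  7  8  9 10 11 12 13 14 15 16 17 18 19 20 21 22 23 24 25 26 27 28 29 30
G :  0  1  2  3  0  1  2  3  0  1  2  3  0  1  2  3  0  1  2  3  0  1  2  3  0  1  2  3  0  1  2

2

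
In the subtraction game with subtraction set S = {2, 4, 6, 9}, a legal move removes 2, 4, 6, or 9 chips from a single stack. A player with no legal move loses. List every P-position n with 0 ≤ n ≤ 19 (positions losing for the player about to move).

0, 1, 8, 11, 16, 19

G(0) = 0
G(1) = mex{} = 0
G(2) = mex{0} = 1
G(3) = mex{0} = 1
G(4) = mex{1,0} = 2
G(5) = mex{1,0} = 2
G(6) = mex{2,1,0} = 3
G(7) = mex{2,1,0} = 3
G(8) = mex{3,2,1} = 0
G(9) = mex{3,2,1,0} = 4
G(10) = mex{0,3,2,0} = 1
G(11) = mex{4,3,2,1} = 0
G(12) = mex{1,0,3,1} = 2
G(13) = mex{0,4,3,2} = 1
G(14) = mex{2,1,0,2} = 3
G(15) = mex{1,0,4,3} = 2
G(16) = mex{3,2,1,3} = 0
G(17) = mex{2,1,0,0} = 3
G(18) = mex{0,3,2,4} = 1
G(19) = mex{3,2,1,1} = 0
P-positions are exactly the n with G(n) = 0.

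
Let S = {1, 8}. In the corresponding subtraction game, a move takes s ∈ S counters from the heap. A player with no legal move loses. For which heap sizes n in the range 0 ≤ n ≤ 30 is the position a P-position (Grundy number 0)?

0, 2, 4, 6, 9, 11, 13, 15, 18, 20, 22, 24, 27, 29

G(0) = 0
G(1) = mex{0} = 1
G(2) = mex{1} = 0
G(3) = mex{0} = 1
G(4) = mex{1} = 0
G(5) = mex{0} = 1
G(6) = mex{1} = 0
G(7) = mex{0} = 1
G(8) = mex{1,0} = 2
G(9) = mex{2,1} = 0
G(10) = mex{0,0} = 1
G(11) = mex{1,1} = 0
G(12) = mex{0,0} = 1
G(13) = mex{1,1} = 0
G(14) = mex{0,0} = 1
G(15) = mex{1,1} = 0
G(16) = mex{0,2} = 1
G(17) = mex{1,0} = 2
G(18) = mex{2,1} = 0
G(19) = mex{0,0} = 1
G(20) = mex{1,1} = 0
G(21) = mex{0,0} = 1
G(22) = mex{1,1} = 0
G(23) = mex{0,0} = 1
G(24) = mex{1,1} = 0
G(25) = mex{0,2} = 1
G(26) = mex{1,0} = 2
G(27) = mex{2,1} = 0
G(28) = mex{0,0} = 1
G(29) = mex{1,1} = 0
G(30) = mex{0,0} = 1
P-positions are exactly the n with G(n) = 0.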